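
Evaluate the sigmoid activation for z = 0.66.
0.6593

sigmoid(0.66) = 1/(1 + e^(-0.66)) = 1/(1 + 0.5169) = 0.6593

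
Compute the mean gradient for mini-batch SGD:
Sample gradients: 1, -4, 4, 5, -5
Average gradient = 0.2

Average = (1/5)(1 + -4 + 4 + 5 + -5) = 1/5 = 0.2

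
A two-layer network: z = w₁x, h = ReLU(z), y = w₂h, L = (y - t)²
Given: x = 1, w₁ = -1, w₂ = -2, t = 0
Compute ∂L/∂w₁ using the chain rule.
∂L/∂w₁ = 0

Forward pass:
z = w₁x = -1×1 = -1
h = ReLU(-1) = 0
y = w₂h = -2×0 = 0

Backward pass:
∂L/∂y = 2(y - t) = 2(0 - 0) = 0
∂y/∂h = w₂ = -2
∂h/∂z = 0 (ReLU derivative)
∂z/∂w₁ = x = 1

∂L/∂w₁ = 0 × -2 × 0 × 1 = 0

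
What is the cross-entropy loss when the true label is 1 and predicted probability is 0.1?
L = 2.303

L = -1·log(0.1) - 0·log(0.9) = -log(0.1) = 2.303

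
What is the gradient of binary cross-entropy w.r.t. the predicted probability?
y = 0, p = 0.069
∂L/∂p = 1.074

∂L/∂p = -y/p + (1-y)/(1-p) = 0 + 1/0.931 = 1.074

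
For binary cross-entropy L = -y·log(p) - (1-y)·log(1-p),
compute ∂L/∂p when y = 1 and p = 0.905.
∂L/∂p = -1.105

∂L/∂p = -y/p + (1-y)/(1-p) = -1/0.905 + 0 = -1.105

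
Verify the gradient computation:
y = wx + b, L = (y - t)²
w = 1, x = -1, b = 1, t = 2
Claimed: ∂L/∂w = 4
Correct

y = (1)(-1) + 1 = 0
∂L/∂y = 2(y - t) = 2(0 - 2) = -4
∂y/∂w = x = -1
∂L/∂w = -4 × -1 = 4

Claimed value: 4
Correct: The correct gradient is 4.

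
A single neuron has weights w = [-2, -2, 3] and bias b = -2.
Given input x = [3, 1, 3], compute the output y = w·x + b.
y = -1

y = (-2)(3) + (-2)(1) + (3)(3) + -2 = -1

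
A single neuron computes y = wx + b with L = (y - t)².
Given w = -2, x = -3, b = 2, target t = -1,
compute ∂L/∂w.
∂L/∂w = -54

y = wx + b = (-2)(-3) + 2 = 8
∂L/∂y = 2(y - t) = 2(8 - -1) = 18
∂y/∂w = x = -3
∂L/∂w = ∂L/∂y · ∂y/∂w = 18 × -3 = -54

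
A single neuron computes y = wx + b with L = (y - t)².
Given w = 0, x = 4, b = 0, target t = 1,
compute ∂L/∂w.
∂L/∂w = -8

y = wx + b = (0)(4) + 0 = 0
∂L/∂y = 2(y - t) = 2(0 - 1) = -2
∂y/∂w = x = 4
∂L/∂w = ∂L/∂y · ∂y/∂w = -2 × 4 = -8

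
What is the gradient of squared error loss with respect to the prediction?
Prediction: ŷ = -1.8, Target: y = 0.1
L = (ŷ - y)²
∂L/∂ŷ = -3.8

∂L/∂ŷ = 2(ŷ - y) = 2(-1.8 - 0.1) = 2(-1.9) = -3.8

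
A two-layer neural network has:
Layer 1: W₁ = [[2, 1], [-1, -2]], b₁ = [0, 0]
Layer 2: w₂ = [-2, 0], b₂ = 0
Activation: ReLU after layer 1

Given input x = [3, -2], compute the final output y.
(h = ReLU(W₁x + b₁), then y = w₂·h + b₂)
y = -8

Layer 1 pre-activation: z₁ = [4, 1]
After ReLU: h = [4, 1]
Layer 2 output: y = -2×4 + 0×1 + 0 = -8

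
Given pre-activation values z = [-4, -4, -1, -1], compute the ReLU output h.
h = [0, 0, 0, 0]

ReLU applied element-wise: max(0,-4)=0, max(0,-4)=0, max(0,-1)=0, max(0,-1)=0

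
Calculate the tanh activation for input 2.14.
0.9727

tanh(2.14) = (e^(2.14) - e^(-2.14))/(e^(2.14) + e^(-2.14)) = 0.9727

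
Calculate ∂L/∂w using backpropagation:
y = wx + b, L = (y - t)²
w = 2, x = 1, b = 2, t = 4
∂L/∂w = 0

y = wx + b = (2)(1) + 2 = 4
∂L/∂y = 2(y - t) = 2(4 - 4) = 0
∂y/∂w = x = 1
∂L/∂w = ∂L/∂y · ∂y/∂w = 0 × 1 = 0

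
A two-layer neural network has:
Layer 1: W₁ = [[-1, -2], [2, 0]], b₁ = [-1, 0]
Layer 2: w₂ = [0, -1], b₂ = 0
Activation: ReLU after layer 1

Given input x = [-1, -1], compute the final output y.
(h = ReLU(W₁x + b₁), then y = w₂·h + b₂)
y = 0

Layer 1 pre-activation: z₁ = [2, -2]
After ReLU: h = [2, 0]
Layer 2 output: y = 0×2 + -1×0 + 0 = 0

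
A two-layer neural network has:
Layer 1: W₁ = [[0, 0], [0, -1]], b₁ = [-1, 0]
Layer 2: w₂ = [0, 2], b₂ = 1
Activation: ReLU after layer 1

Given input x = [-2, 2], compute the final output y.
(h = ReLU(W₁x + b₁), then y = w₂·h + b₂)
y = 1

Layer 1 pre-activation: z₁ = [-1, -2]
After ReLU: h = [0, 0]
Layer 2 output: y = 0×0 + 2×0 + 1 = 1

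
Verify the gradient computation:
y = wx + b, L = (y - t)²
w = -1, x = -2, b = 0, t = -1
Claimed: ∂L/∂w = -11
Incorrect

y = (-1)(-2) + 0 = 2
∂L/∂y = 2(y - t) = 2(2 - -1) = 6
∂y/∂w = x = -2
∂L/∂w = 6 × -2 = -12

Claimed value: -11
Incorrect: The correct gradient is -12.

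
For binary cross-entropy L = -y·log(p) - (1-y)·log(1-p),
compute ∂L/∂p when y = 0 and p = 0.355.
∂L/∂p = 1.55

∂L/∂p = -y/p + (1-y)/(1-p) = 0 + 1/0.645 = 1.55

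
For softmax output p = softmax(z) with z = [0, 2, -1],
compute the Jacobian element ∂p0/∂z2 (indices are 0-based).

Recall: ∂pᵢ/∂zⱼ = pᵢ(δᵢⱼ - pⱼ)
∂p0/∂z2 = -0.004797

p = softmax(z) = [0.1142, 0.8438, 0.04201]
p0 = 0.1142, p2 = 0.04201

∂p0/∂z2 = -p0 × p2 = -0.1142 × 0.04201 = -0.004797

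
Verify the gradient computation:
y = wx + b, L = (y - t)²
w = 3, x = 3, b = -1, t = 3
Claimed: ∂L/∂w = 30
Correct

y = (3)(3) + -1 = 8
∂L/∂y = 2(y - t) = 2(8 - 3) = 10
∂y/∂w = x = 3
∂L/∂w = 10 × 3 = 30

Claimed value: 30
Correct: The correct gradient is 30.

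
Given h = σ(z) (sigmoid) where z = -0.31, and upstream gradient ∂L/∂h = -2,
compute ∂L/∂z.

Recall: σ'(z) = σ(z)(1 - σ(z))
∂L/∂z = -0.4882

σ(-0.31) = 0.4231
σ'(-0.31) = σ(-0.31)(1 - σ(-0.31)) = 0.4231 × 0.5769 = 0.2441
∂L/∂z = ∂L/∂h · σ'(z) = -2 × 0.2441 = -0.4882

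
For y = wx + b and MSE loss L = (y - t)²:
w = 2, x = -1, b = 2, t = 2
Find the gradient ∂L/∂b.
∂L/∂b = -4

y = wx + b = (2)(-1) + 2 = 0
∂L/∂y = 2(y - t) = 2(0 - 2) = -4
∂y/∂b = 1
∂L/∂b = ∂L/∂y · ∂y/∂b = -4 × 1 = -4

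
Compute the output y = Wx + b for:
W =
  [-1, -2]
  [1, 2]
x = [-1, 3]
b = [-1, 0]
y = [-6, 5]

Wx = [-1×-1 + -2×3, 1×-1 + 2×3]
   = [-5, 5]
y = Wx + b = [-5 + -1, 5 + 0] = [-6, 5]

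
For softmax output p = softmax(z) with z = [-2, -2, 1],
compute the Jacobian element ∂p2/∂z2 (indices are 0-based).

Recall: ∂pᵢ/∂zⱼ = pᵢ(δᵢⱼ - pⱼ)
∂p2/∂z2 = 0.08236

p = softmax(z) = [0.04528, 0.04528, 0.9094]
p2 = 0.9094

∂p2/∂z2 = p2(1 - p2) = 0.9094 × (1 - 0.9094) = 0.08236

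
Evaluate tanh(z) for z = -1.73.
-0.9391

tanh(-1.73) = (e^(-1.73) - e^(1.73))/(e^(-1.73) + e^(1.73)) = -0.9391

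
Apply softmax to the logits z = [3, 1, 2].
p = [0.6652, 0.09, 0.2447]

exp(z) = [20.09, 2.718, 7.389]
Sum = 30.19
p = [0.6652, 0.09, 0.2447]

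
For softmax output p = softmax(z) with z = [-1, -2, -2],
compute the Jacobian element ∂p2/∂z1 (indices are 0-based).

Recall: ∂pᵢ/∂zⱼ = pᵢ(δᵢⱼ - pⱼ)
∂p2/∂z1 = -0.04492

p = softmax(z) = [0.5761, 0.2119, 0.2119]
p2 = 0.2119, p1 = 0.2119

∂p2/∂z1 = -p2 × p1 = -0.2119 × 0.2119 = -0.04492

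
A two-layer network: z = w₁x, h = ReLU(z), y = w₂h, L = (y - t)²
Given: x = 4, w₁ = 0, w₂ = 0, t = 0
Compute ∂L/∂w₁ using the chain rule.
∂L/∂w₁ = 0

Forward pass:
z = w₁x = 0×4 = 0
h = ReLU(0) = 0
y = w₂h = 0×0 = 0

Backward pass:
∂L/∂y = 2(y - t) = 2(0 - 0) = 0
∂y/∂h = w₂ = 0
∂h/∂z = 0 (ReLU derivative)
∂z/∂w₁ = x = 4

∂L/∂w₁ = 0 × 0 × 0 × 4 = 0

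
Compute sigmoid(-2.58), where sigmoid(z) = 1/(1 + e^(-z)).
0.07044

sigmoid(-2.58) = 1/(1 + e^(2.58)) = 1/(1 + 13.2) = 0.07044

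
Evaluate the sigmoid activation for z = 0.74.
0.677

sigmoid(0.74) = 1/(1 + e^(-0.74)) = 1/(1 + 0.4771) = 0.677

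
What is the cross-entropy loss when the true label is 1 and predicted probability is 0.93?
L = 0.07257

L = -1·log(0.93) - 0·log(0.07) = -log(0.93) = 0.07257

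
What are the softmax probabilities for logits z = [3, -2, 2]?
p = [0.7275, 0.0049, 0.2676]

exp(z) = [20.09, 0.1353, 7.389]
Sum = 27.61
p = [0.7275, 0.0049, 0.2676]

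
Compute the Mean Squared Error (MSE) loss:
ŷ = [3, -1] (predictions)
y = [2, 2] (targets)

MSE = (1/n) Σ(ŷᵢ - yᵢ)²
MSE = 5

MSE = (1/2)((3-2)² + (-1-2)²) = (1/2)(1 + 9) = 5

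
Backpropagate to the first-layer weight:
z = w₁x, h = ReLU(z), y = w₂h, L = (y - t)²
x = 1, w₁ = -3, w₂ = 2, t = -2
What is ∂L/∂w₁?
∂L/∂w₁ = 0

Forward pass:
z = w₁x = -3×1 = -3
h = ReLU(-3) = 0
y = w₂h = 2×0 = 0

Backward pass:
∂L/∂y = 2(y - t) = 2(0 - -2) = 4
∂y/∂h = w₂ = 2
∂h/∂z = 0 (ReLU derivative)
∂z/∂w₁ = x = 1

∂L/∂w₁ = 4 × 2 × 0 × 1 = 0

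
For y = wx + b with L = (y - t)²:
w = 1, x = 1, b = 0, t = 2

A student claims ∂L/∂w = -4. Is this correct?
Incorrect

y = (1)(1) + 0 = 1
∂L/∂y = 2(y - t) = 2(1 - 2) = -2
∂y/∂w = x = 1
∂L/∂w = -2 × 1 = -2

Claimed value: -4
Incorrect: The correct gradient is -2.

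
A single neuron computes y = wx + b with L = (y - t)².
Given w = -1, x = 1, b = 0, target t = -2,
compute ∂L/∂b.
∂L/∂b = 2

y = wx + b = (-1)(1) + 0 = -1
∂L/∂y = 2(y - t) = 2(-1 - -2) = 2
∂y/∂b = 1
∂L/∂b = ∂L/∂y · ∂y/∂b = 2 × 1 = 2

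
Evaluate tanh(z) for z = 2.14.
0.9727

tanh(2.14) = (e^(2.14) - e^(-2.14))/(e^(2.14) + e^(-2.14)) = 0.9727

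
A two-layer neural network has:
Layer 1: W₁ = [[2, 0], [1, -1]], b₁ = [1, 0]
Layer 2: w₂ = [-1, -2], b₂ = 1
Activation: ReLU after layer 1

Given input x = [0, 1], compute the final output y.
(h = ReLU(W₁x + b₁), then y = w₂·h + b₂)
y = 0

Layer 1 pre-activation: z₁ = [1, -1]
After ReLU: h = [1, 0]
Layer 2 output: y = -1×1 + -2×0 + 1 = 0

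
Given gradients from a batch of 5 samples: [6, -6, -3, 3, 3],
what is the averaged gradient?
Average gradient = 0.6

Average = (1/5)(6 + -6 + -3 + 3 + 3) = 3/5 = 0.6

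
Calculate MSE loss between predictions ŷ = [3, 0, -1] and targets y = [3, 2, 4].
MSE = 9.667

MSE = (1/3)((3-3)² + (0-2)² + (-1-4)²) = (1/3)(0 + 4 + 25) = 9.667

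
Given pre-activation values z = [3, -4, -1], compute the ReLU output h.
h = [3, 0, 0]

ReLU applied element-wise: max(0,3)=3, max(0,-4)=0, max(0,-1)=0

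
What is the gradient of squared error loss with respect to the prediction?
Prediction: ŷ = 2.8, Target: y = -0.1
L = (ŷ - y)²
∂L/∂ŷ = 5.8

∂L/∂ŷ = 2(ŷ - y) = 2(2.8 - -0.1) = 2(2.9) = 5.8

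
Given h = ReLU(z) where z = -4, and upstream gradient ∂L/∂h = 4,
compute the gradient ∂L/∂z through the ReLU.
∂L/∂z = 0

h = ReLU(-4) = 0
Since z < 0: ∂h/∂z = 0
∂L/∂z = ∂L/∂h · ∂h/∂z = 4 × 0 = 0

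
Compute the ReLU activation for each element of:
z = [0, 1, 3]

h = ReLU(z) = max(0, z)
h = [0, 1, 3]

ReLU applied element-wise: max(0,0)=0, max(0,1)=1, max(0,3)=3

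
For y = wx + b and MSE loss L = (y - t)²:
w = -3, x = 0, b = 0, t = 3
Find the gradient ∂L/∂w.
∂L/∂w = 0

y = wx + b = (-3)(0) + 0 = 0
∂L/∂y = 2(y - t) = 2(0 - 3) = -6
∂y/∂w = x = 0
∂L/∂w = ∂L/∂y · ∂y/∂w = -6 × 0 = 0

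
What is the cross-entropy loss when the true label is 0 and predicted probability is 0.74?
L = 1.347

L = -0·log(0.74) - 1·log(0.26) = -log(0.26) = 1.347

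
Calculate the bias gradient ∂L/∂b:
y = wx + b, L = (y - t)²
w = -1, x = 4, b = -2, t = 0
∂L/∂b = -12

y = wx + b = (-1)(4) + -2 = -6
∂L/∂y = 2(y - t) = 2(-6 - 0) = -12
∂y/∂b = 1
∂L/∂b = ∂L/∂y · ∂y/∂b = -12 × 1 = -12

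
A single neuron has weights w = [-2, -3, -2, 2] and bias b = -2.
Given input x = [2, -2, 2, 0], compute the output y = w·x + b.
y = -4

y = (-2)(2) + (-3)(-2) + (-2)(2) + (2)(0) + -2 = -4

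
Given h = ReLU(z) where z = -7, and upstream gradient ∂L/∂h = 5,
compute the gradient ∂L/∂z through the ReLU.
∂L/∂z = 0

h = ReLU(-7) = 0
Since z < 0: ∂h/∂z = 0
∂L/∂z = ∂L/∂h · ∂h/∂z = 5 × 0 = 0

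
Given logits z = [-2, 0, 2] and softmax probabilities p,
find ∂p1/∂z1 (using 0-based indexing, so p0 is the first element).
∂p1/∂z1 = 0.1035

p = softmax(z) = [0.01588, 0.1173, 0.8668]
p1 = 0.1173

∂p1/∂z1 = p1(1 - p1) = 0.1173 × (1 - 0.1173) = 0.1035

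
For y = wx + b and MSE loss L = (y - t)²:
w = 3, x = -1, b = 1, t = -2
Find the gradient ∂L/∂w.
∂L/∂w = 0

y = wx + b = (3)(-1) + 1 = -2
∂L/∂y = 2(y - t) = 2(-2 - -2) = 0
∂y/∂w = x = -1
∂L/∂w = ∂L/∂y · ∂y/∂w = 0 × -1 = 0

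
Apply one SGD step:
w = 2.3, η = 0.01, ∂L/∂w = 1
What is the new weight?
w_new = 2.29

w_new = w - η·∂L/∂w = 2.3 - 0.01×(1) = 2.3 - (0.01) = 2.29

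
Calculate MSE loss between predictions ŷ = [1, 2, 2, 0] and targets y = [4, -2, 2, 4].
MSE = 10.25

MSE = (1/4)((1-4)² + (2--2)² + (2-2)² + (0-4)²) = (1/4)(9 + 16 + 0 + 16) = 10.25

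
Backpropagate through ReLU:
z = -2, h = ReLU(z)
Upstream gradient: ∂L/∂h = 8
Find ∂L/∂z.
∂L/∂z = 0

h = ReLU(-2) = 0
Since z < 0: ∂h/∂z = 0
∂L/∂z = ∂L/∂h · ∂h/∂z = 8 × 0 = 0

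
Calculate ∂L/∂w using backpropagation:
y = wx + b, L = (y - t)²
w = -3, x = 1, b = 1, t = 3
∂L/∂w = -10

y = wx + b = (-3)(1) + 1 = -2
∂L/∂y = 2(y - t) = 2(-2 - 3) = -10
∂y/∂w = x = 1
∂L/∂w = ∂L/∂y · ∂y/∂w = -10 × 1 = -10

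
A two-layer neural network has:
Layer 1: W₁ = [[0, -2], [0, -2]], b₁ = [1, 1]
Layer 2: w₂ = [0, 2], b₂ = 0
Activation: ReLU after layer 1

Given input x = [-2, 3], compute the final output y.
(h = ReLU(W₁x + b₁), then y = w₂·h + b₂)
y = 0

Layer 1 pre-activation: z₁ = [-5, -5]
After ReLU: h = [0, 0]
Layer 2 output: y = 0×0 + 2×0 + 0 = 0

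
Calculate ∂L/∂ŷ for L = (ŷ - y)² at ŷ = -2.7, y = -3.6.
∂L/∂ŷ = 1.8

∂L/∂ŷ = 2(ŷ - y) = 2(-2.7 - -3.6) = 2(0.9) = 1.8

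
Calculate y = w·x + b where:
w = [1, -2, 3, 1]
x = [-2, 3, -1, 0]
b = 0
y = -11

y = (1)(-2) + (-2)(3) + (3)(-1) + (1)(0) + 0 = -11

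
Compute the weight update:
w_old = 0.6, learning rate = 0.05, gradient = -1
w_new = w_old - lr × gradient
w_new = 0.65

w_new = w - η·∂L/∂w = 0.6 - 0.05×(-1) = 0.6 - (-0.05) = 0.65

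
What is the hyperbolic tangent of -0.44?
-0.4136

tanh(-0.44) = (e^(-0.44) - e^(0.44))/(e^(-0.44) + e^(0.44)) = -0.4136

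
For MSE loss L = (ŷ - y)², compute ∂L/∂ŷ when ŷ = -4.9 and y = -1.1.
∂L/∂ŷ = -7.6

∂L/∂ŷ = 2(ŷ - y) = 2(-4.9 - -1.1) = 2(-3.8) = -7.6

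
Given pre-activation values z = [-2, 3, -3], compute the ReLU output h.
h = [0, 3, 0]

ReLU applied element-wise: max(0,-2)=0, max(0,3)=3, max(0,-3)=0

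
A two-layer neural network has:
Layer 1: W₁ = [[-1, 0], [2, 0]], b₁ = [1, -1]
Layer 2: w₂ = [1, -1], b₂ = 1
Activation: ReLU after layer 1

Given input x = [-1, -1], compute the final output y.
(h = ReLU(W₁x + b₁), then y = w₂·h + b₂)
y = 3

Layer 1 pre-activation: z₁ = [2, -3]
After ReLU: h = [2, 0]
Layer 2 output: y = 1×2 + -1×0 + 1 = 3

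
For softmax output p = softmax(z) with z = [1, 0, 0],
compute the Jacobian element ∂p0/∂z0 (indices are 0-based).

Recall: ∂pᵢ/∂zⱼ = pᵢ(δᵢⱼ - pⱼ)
∂p0/∂z0 = 0.2442

p = softmax(z) = [0.5761, 0.2119, 0.2119]
p0 = 0.5761

∂p0/∂z0 = p0(1 - p0) = 0.5761 × (1 - 0.5761) = 0.2442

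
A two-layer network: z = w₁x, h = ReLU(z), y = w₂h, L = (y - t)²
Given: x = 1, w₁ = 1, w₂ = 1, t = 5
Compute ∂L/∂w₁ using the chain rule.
∂L/∂w₁ = -8

Forward pass:
z = w₁x = 1×1 = 1
h = ReLU(1) = 1
y = w₂h = 1×1 = 1

Backward pass:
∂L/∂y = 2(y - t) = 2(1 - 5) = -8
∂y/∂h = w₂ = 1
∂h/∂z = 1 (ReLU derivative)
∂z/∂w₁ = x = 1

∂L/∂w₁ = -8 × 1 × 1 × 1 = -8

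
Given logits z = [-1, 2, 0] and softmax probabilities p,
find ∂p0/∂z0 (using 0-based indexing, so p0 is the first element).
∂p0/∂z0 = 0.04025

p = softmax(z) = [0.04201, 0.8438, 0.1142]
p0 = 0.04201

∂p0/∂z0 = p0(1 - p0) = 0.04201 × (1 - 0.04201) = 0.04025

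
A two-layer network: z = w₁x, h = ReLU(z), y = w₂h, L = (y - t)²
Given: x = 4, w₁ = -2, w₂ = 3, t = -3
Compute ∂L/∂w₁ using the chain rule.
∂L/∂w₁ = 0

Forward pass:
z = w₁x = -2×4 = -8
h = ReLU(-8) = 0
y = w₂h = 3×0 = 0

Backward pass:
∂L/∂y = 2(y - t) = 2(0 - -3) = 6
∂y/∂h = w₂ = 3
∂h/∂z = 0 (ReLU derivative)
∂z/∂w₁ = x = 4

∂L/∂w₁ = 6 × 3 × 0 × 4 = 0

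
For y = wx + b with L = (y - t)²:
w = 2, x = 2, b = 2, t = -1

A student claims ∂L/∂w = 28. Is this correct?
Correct

y = (2)(2) + 2 = 6
∂L/∂y = 2(y - t) = 2(6 - -1) = 14
∂y/∂w = x = 2
∂L/∂w = 14 × 2 = 28

Claimed value: 28
Correct: The correct gradient is 28.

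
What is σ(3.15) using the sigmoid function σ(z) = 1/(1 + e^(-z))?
0.9589

sigmoid(3.15) = 1/(1 + e^(-3.15)) = 1/(1 + 0.04285) = 0.9589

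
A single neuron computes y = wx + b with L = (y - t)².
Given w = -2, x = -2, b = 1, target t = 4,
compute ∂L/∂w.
∂L/∂w = -4

y = wx + b = (-2)(-2) + 1 = 5
∂L/∂y = 2(y - t) = 2(5 - 4) = 2
∂y/∂w = x = -2
∂L/∂w = ∂L/∂y · ∂y/∂w = 2 × -2 = -4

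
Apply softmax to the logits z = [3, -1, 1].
p = [0.8668, 0.0159, 0.1173]

exp(z) = [20.09, 0.3679, 2.718]
Sum = 23.17
p = [0.8668, 0.0159, 0.1173]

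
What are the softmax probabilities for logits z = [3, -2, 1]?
p = [0.8756, 0.0059, 0.1185]

exp(z) = [20.09, 0.1353, 2.718]
Sum = 22.94
p = [0.8756, 0.0059, 0.1185]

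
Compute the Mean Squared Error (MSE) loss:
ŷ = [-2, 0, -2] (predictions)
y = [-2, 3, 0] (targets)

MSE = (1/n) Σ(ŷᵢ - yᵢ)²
MSE = 4.333

MSE = (1/3)((-2--2)² + (0-3)² + (-2-0)²) = (1/3)(0 + 9 + 4) = 4.333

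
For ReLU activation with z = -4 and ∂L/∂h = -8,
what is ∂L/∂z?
∂L/∂z = 0

h = ReLU(-4) = 0
Since z < 0: ∂h/∂z = 0
∂L/∂z = ∂L/∂h · ∂h/∂z = -8 × 0 = 0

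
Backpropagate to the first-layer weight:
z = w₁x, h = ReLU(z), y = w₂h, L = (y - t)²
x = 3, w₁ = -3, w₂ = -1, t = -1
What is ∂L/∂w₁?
∂L/∂w₁ = 0

Forward pass:
z = w₁x = -3×3 = -9
h = ReLU(-9) = 0
y = w₂h = -1×0 = 0

Backward pass:
∂L/∂y = 2(y - t) = 2(0 - -1) = 2
∂y/∂h = w₂ = -1
∂h/∂z = 0 (ReLU derivative)
∂z/∂w₁ = x = 3

∂L/∂w₁ = 2 × -1 × 0 × 3 = 0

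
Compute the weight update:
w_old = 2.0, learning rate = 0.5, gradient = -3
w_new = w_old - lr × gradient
w_new = 3.5

w_new = w - η·∂L/∂w = 2.0 - 0.5×(-3) = 2.0 - (-1.5) = 3.5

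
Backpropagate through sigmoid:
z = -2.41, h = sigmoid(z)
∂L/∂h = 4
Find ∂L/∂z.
∂L/∂z = 0.3025

σ(-2.41) = 0.08241
σ'(-2.41) = σ(-2.41)(1 - σ(-2.41)) = 0.08241 × 0.9176 = 0.07562
∂L/∂z = ∂L/∂h · σ'(z) = 4 × 0.07562 = 0.3025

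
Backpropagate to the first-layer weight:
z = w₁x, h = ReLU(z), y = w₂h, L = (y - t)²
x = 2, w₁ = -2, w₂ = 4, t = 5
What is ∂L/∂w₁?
∂L/∂w₁ = 0

Forward pass:
z = w₁x = -2×2 = -4
h = ReLU(-4) = 0
y = w₂h = 4×0 = 0

Backward pass:
∂L/∂y = 2(y - t) = 2(0 - 5) = -10
∂y/∂h = w₂ = 4
∂h/∂z = 0 (ReLU derivative)
∂z/∂w₁ = x = 2

∂L/∂w₁ = -10 × 4 × 0 × 2 = 0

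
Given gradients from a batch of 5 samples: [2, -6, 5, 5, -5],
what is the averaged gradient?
Average gradient = 0.2

Average = (1/5)(2 + -6 + 5 + 5 + -5) = 1/5 = 0.2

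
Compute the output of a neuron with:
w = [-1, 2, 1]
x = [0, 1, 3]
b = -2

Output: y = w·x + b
y = 3

y = (-1)(0) + (2)(1) + (1)(3) + -2 = 3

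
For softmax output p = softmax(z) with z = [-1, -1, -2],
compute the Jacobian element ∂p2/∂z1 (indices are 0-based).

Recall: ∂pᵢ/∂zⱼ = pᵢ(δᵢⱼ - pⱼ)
∂p2/∂z1 = -0.06561

p = softmax(z) = [0.4223, 0.4223, 0.1554]
p2 = 0.1554, p1 = 0.4223

∂p2/∂z1 = -p2 × p1 = -0.1554 × 0.4223 = -0.06561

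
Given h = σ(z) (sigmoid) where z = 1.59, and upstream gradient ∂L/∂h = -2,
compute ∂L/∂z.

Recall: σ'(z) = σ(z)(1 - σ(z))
∂L/∂z = -0.2814

σ(1.59) = 0.8306
σ'(1.59) = σ(1.59)(1 - σ(1.59)) = 0.8306 × 0.1694 = 0.1407
∂L/∂z = ∂L/∂h · σ'(z) = -2 × 0.1407 = -0.2814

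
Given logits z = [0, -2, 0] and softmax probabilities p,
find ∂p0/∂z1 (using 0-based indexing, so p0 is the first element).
∂p0/∂z1 = -0.02968

p = softmax(z) = [0.4683, 0.06338, 0.4683]
p0 = 0.4683, p1 = 0.06338

∂p0/∂z1 = -p0 × p1 = -0.4683 × 0.06338 = -0.02968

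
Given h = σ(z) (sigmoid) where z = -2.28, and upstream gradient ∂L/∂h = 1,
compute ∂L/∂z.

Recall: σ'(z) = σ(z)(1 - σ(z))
∂L/∂z = 0.08418

σ(-2.28) = 0.09279
σ'(-2.28) = σ(-2.28)(1 - σ(-2.28)) = 0.09279 × 0.9072 = 0.08418
∂L/∂z = ∂L/∂h · σ'(z) = 1 × 0.08418 = 0.08418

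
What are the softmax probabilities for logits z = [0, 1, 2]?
p = [0.09, 0.2447, 0.6652]

exp(z) = [1, 2.718, 7.389]
Sum = 11.11
p = [0.09, 0.2447, 0.6652]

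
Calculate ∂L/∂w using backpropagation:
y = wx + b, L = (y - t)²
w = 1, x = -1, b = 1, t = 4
∂L/∂w = 8

y = wx + b = (1)(-1) + 1 = 0
∂L/∂y = 2(y - t) = 2(0 - 4) = -8
∂y/∂w = x = -1
∂L/∂w = ∂L/∂y · ∂y/∂w = -8 × -1 = 8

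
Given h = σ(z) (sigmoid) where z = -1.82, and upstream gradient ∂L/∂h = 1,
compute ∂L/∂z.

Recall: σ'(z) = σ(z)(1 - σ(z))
∂L/∂z = 0.12

σ(-1.82) = 0.1394
σ'(-1.82) = σ(-1.82)(1 - σ(-1.82)) = 0.1394 × 0.8606 = 0.12
∂L/∂z = ∂L/∂h · σ'(z) = 1 × 0.12 = 0.12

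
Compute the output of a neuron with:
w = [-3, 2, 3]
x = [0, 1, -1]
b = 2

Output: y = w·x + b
y = 1

y = (-3)(0) + (2)(1) + (3)(-1) + 2 = 1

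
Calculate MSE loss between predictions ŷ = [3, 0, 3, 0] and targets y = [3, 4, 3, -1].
MSE = 4.25

MSE = (1/4)((3-3)² + (0-4)² + (3-3)² + (0--1)²) = (1/4)(0 + 16 + 0 + 1) = 4.25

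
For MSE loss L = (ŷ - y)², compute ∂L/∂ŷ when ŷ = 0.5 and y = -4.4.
∂L/∂ŷ = 9.8

∂L/∂ŷ = 2(ŷ - y) = 2(0.5 - -4.4) = 2(4.9) = 9.8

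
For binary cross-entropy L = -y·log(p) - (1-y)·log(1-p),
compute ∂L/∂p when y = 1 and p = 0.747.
∂L/∂p = -1.339

∂L/∂p = -y/p + (1-y)/(1-p) = -1/0.747 + 0 = -1.339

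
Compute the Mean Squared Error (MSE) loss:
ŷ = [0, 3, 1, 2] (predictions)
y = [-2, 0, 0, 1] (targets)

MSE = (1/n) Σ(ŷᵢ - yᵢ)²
MSE = 3.75

MSE = (1/4)((0--2)² + (3-0)² + (1-0)² + (2-1)²) = (1/4)(4 + 9 + 1 + 1) = 3.75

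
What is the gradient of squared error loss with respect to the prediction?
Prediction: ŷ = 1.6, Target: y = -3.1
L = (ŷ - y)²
∂L/∂ŷ = 9.4

∂L/∂ŷ = 2(ŷ - y) = 2(1.6 - -3.1) = 2(4.7) = 9.4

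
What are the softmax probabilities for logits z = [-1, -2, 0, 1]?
p = [0.0871, 0.0321, 0.2369, 0.6439]

exp(z) = [0.3679, 0.1353, 1, 2.718]
Sum = 4.221
p = [0.0871, 0.0321, 0.2369, 0.6439]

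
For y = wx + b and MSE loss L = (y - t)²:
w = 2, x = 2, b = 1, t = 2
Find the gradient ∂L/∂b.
∂L/∂b = 6

y = wx + b = (2)(2) + 1 = 5
∂L/∂y = 2(y - t) = 2(5 - 2) = 6
∂y/∂b = 1
∂L/∂b = ∂L/∂y · ∂y/∂b = 6 × 1 = 6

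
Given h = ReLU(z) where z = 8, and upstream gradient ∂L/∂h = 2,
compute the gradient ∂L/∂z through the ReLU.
∂L/∂z = 2

h = ReLU(8) = 8
Since z > 0: ∂h/∂z = 1
∂L/∂z = ∂L/∂h · ∂h/∂z = 2 × 1 = 2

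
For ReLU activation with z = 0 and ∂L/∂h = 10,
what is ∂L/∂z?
∂L/∂z = 0

h = ReLU(0) = 0
At z = 0: ∂h/∂z = 0 (by convention)
∂L/∂z = ∂L/∂h · ∂h/∂z = 10 × 0 = 0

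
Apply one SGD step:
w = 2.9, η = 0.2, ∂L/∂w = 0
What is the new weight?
w_new = 2.9

w_new = w - η·∂L/∂w = 2.9 - 0.2×(0) = 2.9 - (0) = 2.9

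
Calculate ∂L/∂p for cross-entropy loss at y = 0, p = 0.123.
∂L/∂p = 1.14

∂L/∂p = -y/p + (1-y)/(1-p) = 0 + 1/0.877 = 1.14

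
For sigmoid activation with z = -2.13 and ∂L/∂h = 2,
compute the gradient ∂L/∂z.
∂L/∂z = 0.1899

σ(-2.13) = 0.1062
σ'(-2.13) = σ(-2.13)(1 - σ(-2.13)) = 0.1062 × 0.8938 = 0.09493
∂L/∂z = ∂L/∂h · σ'(z) = 2 × 0.09493 = 0.1899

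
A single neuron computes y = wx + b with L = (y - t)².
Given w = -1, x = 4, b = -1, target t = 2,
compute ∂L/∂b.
∂L/∂b = -14

y = wx + b = (-1)(4) + -1 = -5
∂L/∂y = 2(y - t) = 2(-5 - 2) = -14
∂y/∂b = 1
∂L/∂b = ∂L/∂y · ∂y/∂b = -14 × 1 = -14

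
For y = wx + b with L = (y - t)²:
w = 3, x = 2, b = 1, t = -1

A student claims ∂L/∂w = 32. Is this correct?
Correct

y = (3)(2) + 1 = 7
∂L/∂y = 2(y - t) = 2(7 - -1) = 16
∂y/∂w = x = 2
∂L/∂w = 16 × 2 = 32

Claimed value: 32
Correct: The correct gradient is 32.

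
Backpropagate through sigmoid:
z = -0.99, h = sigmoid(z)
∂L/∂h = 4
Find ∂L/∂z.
∂L/∂z = 0.7901

σ(-0.99) = 0.2709
σ'(-0.99) = σ(-0.99)(1 - σ(-0.99)) = 0.2709 × 0.7291 = 0.1975
∂L/∂z = ∂L/∂h · σ'(z) = 4 × 0.1975 = 0.7901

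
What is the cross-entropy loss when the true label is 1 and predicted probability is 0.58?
L = 0.5447

L = -1·log(0.58) - 0·log(0.42) = -log(0.58) = 0.5447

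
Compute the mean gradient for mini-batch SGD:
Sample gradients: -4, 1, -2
Average gradient = -1.667

Average = (1/3)(-4 + 1 + -2) = -5/3 = -1.667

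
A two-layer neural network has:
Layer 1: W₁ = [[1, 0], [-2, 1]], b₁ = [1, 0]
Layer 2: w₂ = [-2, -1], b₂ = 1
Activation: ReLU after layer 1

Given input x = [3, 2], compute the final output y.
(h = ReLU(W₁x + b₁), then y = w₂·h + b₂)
y = -7

Layer 1 pre-activation: z₁ = [4, -4]
After ReLU: h = [4, 0]
Layer 2 output: y = -2×4 + -1×0 + 1 = -7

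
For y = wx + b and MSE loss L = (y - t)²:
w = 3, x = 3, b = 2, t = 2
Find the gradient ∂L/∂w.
∂L/∂w = 54

y = wx + b = (3)(3) + 2 = 11
∂L/∂y = 2(y - t) = 2(11 - 2) = 18
∂y/∂w = x = 3
∂L/∂w = ∂L/∂y · ∂y/∂w = 18 × 3 = 54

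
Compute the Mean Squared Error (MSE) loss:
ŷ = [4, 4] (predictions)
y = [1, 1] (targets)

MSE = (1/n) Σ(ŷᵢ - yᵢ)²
MSE = 9

MSE = (1/2)((4-1)² + (4-1)²) = (1/2)(9 + 9) = 9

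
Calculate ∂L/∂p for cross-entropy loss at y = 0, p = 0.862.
∂L/∂p = 7.246

∂L/∂p = -y/p + (1-y)/(1-p) = 0 + 1/0.138 = 7.246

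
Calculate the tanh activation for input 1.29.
0.8591

tanh(1.29) = (e^(1.29) - e^(-1.29))/(e^(1.29) + e^(-1.29)) = 0.8591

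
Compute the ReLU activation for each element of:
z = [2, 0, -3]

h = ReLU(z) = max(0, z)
h = [2, 0, 0]

ReLU applied element-wise: max(0,2)=2, max(0,0)=0, max(0,-3)=0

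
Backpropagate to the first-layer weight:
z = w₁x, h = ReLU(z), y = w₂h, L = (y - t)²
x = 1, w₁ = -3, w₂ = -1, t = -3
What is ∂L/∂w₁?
∂L/∂w₁ = 0

Forward pass:
z = w₁x = -3×1 = -3
h = ReLU(-3) = 0
y = w₂h = -1×0 = 0

Backward pass:
∂L/∂y = 2(y - t) = 2(0 - -3) = 6
∂y/∂h = w₂ = -1
∂h/∂z = 0 (ReLU derivative)
∂z/∂w₁ = x = 1

∂L/∂w₁ = 6 × -1 × 0 × 1 = 0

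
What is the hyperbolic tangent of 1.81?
0.9478

tanh(1.81) = (e^(1.81) - e^(-1.81))/(e^(1.81) + e^(-1.81)) = 0.9478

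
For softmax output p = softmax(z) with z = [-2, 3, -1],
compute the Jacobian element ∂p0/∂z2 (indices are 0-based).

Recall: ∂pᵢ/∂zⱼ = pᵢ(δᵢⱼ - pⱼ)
∂p0/∂z2 = -0.0001175

p = softmax(z) = [0.006573, 0.9756, 0.01787]
p0 = 0.006573, p2 = 0.01787

∂p0/∂z2 = -p0 × p2 = -0.006573 × 0.01787 = -0.0001175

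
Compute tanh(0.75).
0.6351

tanh(0.75) = (e^(0.75) - e^(-0.75))/(e^(0.75) + e^(-0.75)) = 0.6351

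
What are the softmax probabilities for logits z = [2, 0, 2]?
p = [0.4683, 0.0634, 0.4683]

exp(z) = [7.389, 1, 7.389]
Sum = 15.78
p = [0.4683, 0.0634, 0.4683]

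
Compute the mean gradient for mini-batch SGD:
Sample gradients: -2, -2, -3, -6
Average gradient = -3.25

Average = (1/4)(-2 + -2 + -3 + -6) = -13/4 = -3.25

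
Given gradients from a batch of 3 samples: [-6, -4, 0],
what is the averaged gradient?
Average gradient = -3.333

Average = (1/3)(-6 + -4 + 0) = -10/3 = -3.333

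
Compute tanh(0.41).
0.3885

tanh(0.41) = (e^(0.41) - e^(-0.41))/(e^(0.41) + e^(-0.41)) = 0.3885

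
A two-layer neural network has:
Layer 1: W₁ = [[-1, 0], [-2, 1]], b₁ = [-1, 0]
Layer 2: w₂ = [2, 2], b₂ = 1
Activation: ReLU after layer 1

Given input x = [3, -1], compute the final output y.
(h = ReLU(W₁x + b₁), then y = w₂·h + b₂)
y = 1

Layer 1 pre-activation: z₁ = [-4, -7]
After ReLU: h = [0, 0]
Layer 2 output: y = 2×0 + 2×0 + 1 = 1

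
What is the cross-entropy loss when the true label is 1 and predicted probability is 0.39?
L = 0.9416

L = -1·log(0.39) - 0·log(0.61) = -log(0.39) = 0.9416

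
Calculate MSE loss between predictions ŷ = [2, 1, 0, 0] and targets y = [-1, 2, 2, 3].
MSE = 5.75

MSE = (1/4)((2--1)² + (1-2)² + (0-2)² + (0-3)²) = (1/4)(9 + 1 + 4 + 9) = 5.75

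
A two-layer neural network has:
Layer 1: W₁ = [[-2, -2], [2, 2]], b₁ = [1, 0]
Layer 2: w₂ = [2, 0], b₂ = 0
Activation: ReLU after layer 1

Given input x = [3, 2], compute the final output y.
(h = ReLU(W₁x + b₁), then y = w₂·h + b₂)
y = 0

Layer 1 pre-activation: z₁ = [-9, 10]
After ReLU: h = [0, 10]
Layer 2 output: y = 2×0 + 0×10 + 0 = 0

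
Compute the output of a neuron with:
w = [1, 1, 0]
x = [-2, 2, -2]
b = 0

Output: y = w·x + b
y = 0

y = (1)(-2) + (1)(2) + (0)(-2) + 0 = 0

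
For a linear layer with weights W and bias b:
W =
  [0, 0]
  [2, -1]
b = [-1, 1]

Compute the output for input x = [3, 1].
y = [-1, 6]

Wx = [0×3 + 0×1, 2×3 + -1×1]
   = [0, 5]
y = Wx + b = [0 + -1, 5 + 1] = [-1, 6]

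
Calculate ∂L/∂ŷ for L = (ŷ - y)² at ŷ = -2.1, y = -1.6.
∂L/∂ŷ = -1.0

∂L/∂ŷ = 2(ŷ - y) = 2(-2.1 - -1.6) = 2(-0.5) = -1.0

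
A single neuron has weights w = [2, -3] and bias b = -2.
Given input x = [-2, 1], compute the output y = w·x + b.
y = -9

y = (2)(-2) + (-3)(1) + -2 = -9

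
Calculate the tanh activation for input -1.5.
-0.9051

tanh(-1.5) = (e^(-1.5) - e^(1.5))/(e^(-1.5) + e^(1.5)) = -0.9051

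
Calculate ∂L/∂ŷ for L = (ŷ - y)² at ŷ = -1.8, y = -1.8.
∂L/∂ŷ = 0.0

∂L/∂ŷ = 2(ŷ - y) = 2(-1.8 - -1.8) = 2(0.0) = 0.0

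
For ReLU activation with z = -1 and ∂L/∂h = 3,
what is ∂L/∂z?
∂L/∂z = 0

h = ReLU(-1) = 0
Since z < 0: ∂h/∂z = 0
∂L/∂z = ∂L/∂h · ∂h/∂z = 3 × 0 = 0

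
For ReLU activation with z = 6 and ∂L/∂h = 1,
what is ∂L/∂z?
∂L/∂z = 1

h = ReLU(6) = 6
Since z > 0: ∂h/∂z = 1
∂L/∂z = ∂L/∂h · ∂h/∂z = 1 × 1 = 1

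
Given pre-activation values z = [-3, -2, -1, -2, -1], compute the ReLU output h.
h = [0, 0, 0, 0, 0]

ReLU applied element-wise: max(0,-3)=0, max(0,-2)=0, max(0,-1)=0, max(0,-2)=0, max(0,-1)=0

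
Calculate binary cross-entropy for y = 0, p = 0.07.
L = 0.07257

L = -0·log(0.07) - 1·log(0.93) = -log(0.93) = 0.07257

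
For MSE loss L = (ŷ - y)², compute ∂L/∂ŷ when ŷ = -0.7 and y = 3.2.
∂L/∂ŷ = -7.8

∂L/∂ŷ = 2(ŷ - y) = 2(-0.7 - 3.2) = 2(-3.9) = -7.8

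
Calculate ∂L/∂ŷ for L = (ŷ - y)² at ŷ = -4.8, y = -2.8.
∂L/∂ŷ = -4.0

∂L/∂ŷ = 2(ŷ - y) = 2(-4.8 - -2.8) = 2(-2.0) = -4.0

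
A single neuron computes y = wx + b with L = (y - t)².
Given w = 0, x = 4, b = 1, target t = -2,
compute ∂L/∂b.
∂L/∂b = 6

y = wx + b = (0)(4) + 1 = 1
∂L/∂y = 2(y - t) = 2(1 - -2) = 6
∂y/∂b = 1
∂L/∂b = ∂L/∂y · ∂y/∂b = 6 × 1 = 6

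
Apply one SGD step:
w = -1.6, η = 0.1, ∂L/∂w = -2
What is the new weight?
w_new = -1.4

w_new = w - η·∂L/∂w = -1.6 - 0.1×(-2) = -1.6 - (-0.2) = -1.4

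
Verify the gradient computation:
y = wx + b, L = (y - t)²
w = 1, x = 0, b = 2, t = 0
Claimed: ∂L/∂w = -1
Incorrect

y = (1)(0) + 2 = 2
∂L/∂y = 2(y - t) = 2(2 - 0) = 4
∂y/∂w = x = 0
∂L/∂w = 4 × 0 = 0

Claimed value: -1
Incorrect: The correct gradient is 0.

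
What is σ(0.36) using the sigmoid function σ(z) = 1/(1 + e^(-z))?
0.589

sigmoid(0.36) = 1/(1 + e^(-0.36)) = 1/(1 + 0.6977) = 0.589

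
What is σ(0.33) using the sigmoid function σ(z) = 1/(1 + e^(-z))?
0.5818

sigmoid(0.33) = 1/(1 + e^(-0.33)) = 1/(1 + 0.7189) = 0.5818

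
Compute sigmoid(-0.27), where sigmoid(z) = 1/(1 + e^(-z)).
0.4329

sigmoid(-0.27) = 1/(1 + e^(0.27)) = 1/(1 + 1.31) = 0.4329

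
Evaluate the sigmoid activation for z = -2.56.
0.07176

sigmoid(-2.56) = 1/(1 + e^(2.56)) = 1/(1 + 12.94) = 0.07176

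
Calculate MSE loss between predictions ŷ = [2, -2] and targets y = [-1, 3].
MSE = 17

MSE = (1/2)((2--1)² + (-2-3)²) = (1/2)(9 + 25) = 17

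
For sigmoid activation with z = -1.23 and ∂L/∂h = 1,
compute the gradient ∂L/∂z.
∂L/∂z = 0.175

σ(-1.23) = 0.2262
σ'(-1.23) = σ(-1.23)(1 - σ(-1.23)) = 0.2262 × 0.7738 = 0.175
∂L/∂z = ∂L/∂h · σ'(z) = 1 × 0.175 = 0.175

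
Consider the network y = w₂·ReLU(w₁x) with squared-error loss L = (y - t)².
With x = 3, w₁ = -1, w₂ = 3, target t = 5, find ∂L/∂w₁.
∂L/∂w₁ = 0

Forward pass:
z = w₁x = -1×3 = -3
h = ReLU(-3) = 0
y = w₂h = 3×0 = 0

Backward pass:
∂L/∂y = 2(y - t) = 2(0 - 5) = -10
∂y/∂h = w₂ = 3
∂h/∂z = 0 (ReLU derivative)
∂z/∂w₁ = x = 3

∂L/∂w₁ = -10 × 3 × 0 × 3 = 0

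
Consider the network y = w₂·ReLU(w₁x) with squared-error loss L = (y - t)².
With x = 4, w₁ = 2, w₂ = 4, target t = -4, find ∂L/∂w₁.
∂L/∂w₁ = 1152

Forward pass:
z = w₁x = 2×4 = 8
h = ReLU(8) = 8
y = w₂h = 4×8 = 32

Backward pass:
∂L/∂y = 2(y - t) = 2(32 - -4) = 72
∂y/∂h = w₂ = 4
∂h/∂z = 1 (ReLU derivative)
∂z/∂w₁ = x = 4

∂L/∂w₁ = 72 × 4 × 1 × 4 = 1152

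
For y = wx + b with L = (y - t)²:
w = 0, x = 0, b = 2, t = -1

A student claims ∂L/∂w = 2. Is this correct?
Incorrect

y = (0)(0) + 2 = 2
∂L/∂y = 2(y - t) = 2(2 - -1) = 6
∂y/∂w = x = 0
∂L/∂w = 6 × 0 = 0

Claimed value: 2
Incorrect: The correct gradient is 0.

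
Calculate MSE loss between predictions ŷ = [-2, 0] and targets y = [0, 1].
MSE = 2.5

MSE = (1/2)((-2-0)² + (0-1)²) = (1/2)(4 + 1) = 2.5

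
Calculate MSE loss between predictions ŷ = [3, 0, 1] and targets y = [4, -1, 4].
MSE = 3.667

MSE = (1/3)((3-4)² + (0--1)² + (1-4)²) = (1/3)(1 + 1 + 9) = 3.667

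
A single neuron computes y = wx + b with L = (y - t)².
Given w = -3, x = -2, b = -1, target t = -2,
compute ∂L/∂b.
∂L/∂b = 14

y = wx + b = (-3)(-2) + -1 = 5
∂L/∂y = 2(y - t) = 2(5 - -2) = 14
∂y/∂b = 1
∂L/∂b = ∂L/∂y · ∂y/∂b = 14 × 1 = 14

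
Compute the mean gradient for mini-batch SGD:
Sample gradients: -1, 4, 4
Average gradient = 2.333

Average = (1/3)(-1 + 4 + 4) = 7/3 = 2.333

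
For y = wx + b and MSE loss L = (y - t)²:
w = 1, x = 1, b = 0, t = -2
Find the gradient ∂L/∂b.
∂L/∂b = 6

y = wx + b = (1)(1) + 0 = 1
∂L/∂y = 2(y - t) = 2(1 - -2) = 6
∂y/∂b = 1
∂L/∂b = ∂L/∂y · ∂y/∂b = 6 × 1 = 6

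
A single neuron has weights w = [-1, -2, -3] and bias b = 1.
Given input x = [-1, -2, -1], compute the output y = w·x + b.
y = 9

y = (-1)(-1) + (-2)(-2) + (-3)(-1) + 1 = 9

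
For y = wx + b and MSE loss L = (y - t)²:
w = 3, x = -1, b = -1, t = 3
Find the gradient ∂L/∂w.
∂L/∂w = 14

y = wx + b = (3)(-1) + -1 = -4
∂L/∂y = 2(y - t) = 2(-4 - 3) = -14
∂y/∂w = x = -1
∂L/∂w = ∂L/∂y · ∂y/∂w = -14 × -1 = 14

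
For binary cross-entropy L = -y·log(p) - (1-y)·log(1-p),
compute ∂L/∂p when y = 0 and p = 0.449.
∂L/∂p = 1.815

∂L/∂p = -y/p + (1-y)/(1-p) = 0 + 1/0.551 = 1.815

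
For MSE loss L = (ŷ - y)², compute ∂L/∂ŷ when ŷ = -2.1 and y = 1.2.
∂L/∂ŷ = -6.6

∂L/∂ŷ = 2(ŷ - y) = 2(-2.1 - 1.2) = 2(-3.3) = -6.6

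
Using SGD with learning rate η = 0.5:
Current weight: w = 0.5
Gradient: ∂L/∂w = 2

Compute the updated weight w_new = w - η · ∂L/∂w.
w_new = -0.5

w_new = w - η·∂L/∂w = 0.5 - 0.5×(2) = 0.5 - (1) = -0.5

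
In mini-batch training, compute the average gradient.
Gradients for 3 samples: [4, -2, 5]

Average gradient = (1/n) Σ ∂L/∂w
Average gradient = 2.333

Average = (1/3)(4 + -2 + 5) = 7/3 = 2.333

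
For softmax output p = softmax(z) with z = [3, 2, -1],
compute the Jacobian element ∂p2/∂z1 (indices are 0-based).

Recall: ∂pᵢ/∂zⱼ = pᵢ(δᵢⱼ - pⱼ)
∂p2/∂z1 = -0.003507

p = softmax(z) = [0.7214, 0.2654, 0.01321]
p2 = 0.01321, p1 = 0.2654

∂p2/∂z1 = -p2 × p1 = -0.01321 × 0.2654 = -0.003507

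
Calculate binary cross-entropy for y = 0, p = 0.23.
L = 0.2614

L = -0·log(0.23) - 1·log(0.77) = -log(0.77) = 0.2614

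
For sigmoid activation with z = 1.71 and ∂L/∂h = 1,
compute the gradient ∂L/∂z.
∂L/∂z = 0.1297

σ(1.71) = 0.8468
σ'(1.71) = σ(1.71)(1 - σ(1.71)) = 0.8468 × 0.1532 = 0.1297
∂L/∂z = ∂L/∂h · σ'(z) = 1 × 0.1297 = 0.1297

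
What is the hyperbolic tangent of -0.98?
-0.7531

tanh(-0.98) = (e^(-0.98) - e^(0.98))/(e^(-0.98) + e^(0.98)) = -0.7531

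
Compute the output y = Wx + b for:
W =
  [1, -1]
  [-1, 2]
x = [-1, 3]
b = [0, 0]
y = [-4, 7]

Wx = [1×-1 + -1×3, -1×-1 + 2×3]
   = [-4, 7]
y = Wx + b = [-4 + 0, 7 + 0] = [-4, 7]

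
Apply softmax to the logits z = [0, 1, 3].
p = [0.042, 0.1142, 0.8438]

exp(z) = [1, 2.718, 20.09]
Sum = 23.8
p = [0.042, 0.1142, 0.8438]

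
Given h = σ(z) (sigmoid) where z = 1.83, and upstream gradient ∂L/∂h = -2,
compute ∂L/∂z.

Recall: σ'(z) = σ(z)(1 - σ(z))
∂L/∂z = -0.2383

σ(1.83) = 0.8618
σ'(1.83) = σ(1.83)(1 - σ(1.83)) = 0.8618 × 0.1382 = 0.1191
∂L/∂z = ∂L/∂h · σ'(z) = -2 × 0.1191 = -0.2383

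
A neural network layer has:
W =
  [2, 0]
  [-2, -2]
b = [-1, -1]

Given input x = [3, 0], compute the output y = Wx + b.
y = [5, -7]

Wx = [2×3 + 0×0, -2×3 + -2×0]
   = [6, -6]
y = Wx + b = [6 + -1, -6 + -1] = [5, -7]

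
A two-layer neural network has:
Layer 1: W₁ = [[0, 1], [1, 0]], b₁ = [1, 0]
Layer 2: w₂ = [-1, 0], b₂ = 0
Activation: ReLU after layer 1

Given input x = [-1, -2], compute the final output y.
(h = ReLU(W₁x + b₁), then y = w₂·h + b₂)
y = 0

Layer 1 pre-activation: z₁ = [-1, -1]
After ReLU: h = [0, 0]
Layer 2 output: y = -1×0 + 0×0 + 0 = 0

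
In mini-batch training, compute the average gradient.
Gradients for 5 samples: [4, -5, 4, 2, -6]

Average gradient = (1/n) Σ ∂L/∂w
Average gradient = -0.2

Average = (1/5)(4 + -5 + 4 + 2 + -6) = -1/5 = -0.2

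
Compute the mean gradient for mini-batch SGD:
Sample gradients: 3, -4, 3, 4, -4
Average gradient = 0.4

Average = (1/5)(3 + -4 + 3 + 4 + -4) = 2/5 = 0.4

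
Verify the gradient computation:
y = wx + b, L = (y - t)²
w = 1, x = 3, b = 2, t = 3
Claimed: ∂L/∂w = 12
Correct

y = (1)(3) + 2 = 5
∂L/∂y = 2(y - t) = 2(5 - 3) = 4
∂y/∂w = x = 3
∂L/∂w = 4 × 3 = 12

Claimed value: 12
Correct: The correct gradient is 12.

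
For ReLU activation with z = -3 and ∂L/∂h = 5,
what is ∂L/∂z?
∂L/∂z = 0

h = ReLU(-3) = 0
Since z < 0: ∂h/∂z = 0
∂L/∂z = ∂L/∂h · ∂h/∂z = 5 × 0 = 0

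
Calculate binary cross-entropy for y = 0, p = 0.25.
L = 0.2877

L = -0·log(0.25) - 1·log(0.75) = -log(0.75) = 0.2877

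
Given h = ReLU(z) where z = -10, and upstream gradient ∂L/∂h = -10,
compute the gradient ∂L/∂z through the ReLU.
∂L/∂z = 0

h = ReLU(-10) = 0
Since z < 0: ∂h/∂z = 0
∂L/∂z = ∂L/∂h · ∂h/∂z = -10 × 0 = 0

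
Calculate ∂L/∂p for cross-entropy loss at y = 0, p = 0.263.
∂L/∂p = 1.357

∂L/∂p = -y/p + (1-y)/(1-p) = 0 + 1/0.737 = 1.357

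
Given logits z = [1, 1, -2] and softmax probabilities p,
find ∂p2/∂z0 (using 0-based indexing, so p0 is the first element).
∂p2/∂z0 = -0.01185

p = softmax(z) = [0.4879, 0.4879, 0.02429]
p2 = 0.02429, p0 = 0.4879

∂p2/∂z0 = -p2 × p0 = -0.02429 × 0.4879 = -0.01185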